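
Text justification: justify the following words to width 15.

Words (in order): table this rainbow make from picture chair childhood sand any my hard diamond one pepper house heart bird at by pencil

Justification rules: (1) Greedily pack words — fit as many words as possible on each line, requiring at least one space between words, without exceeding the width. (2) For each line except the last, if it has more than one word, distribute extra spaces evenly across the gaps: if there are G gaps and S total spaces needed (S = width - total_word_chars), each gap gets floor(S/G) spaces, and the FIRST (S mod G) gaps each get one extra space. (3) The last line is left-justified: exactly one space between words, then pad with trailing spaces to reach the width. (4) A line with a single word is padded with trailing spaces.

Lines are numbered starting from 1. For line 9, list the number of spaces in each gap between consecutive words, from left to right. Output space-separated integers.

Line 1: ['table', 'this'] (min_width=10, slack=5)
Line 2: ['rainbow', 'make'] (min_width=12, slack=3)
Line 3: ['from', 'picture'] (min_width=12, slack=3)
Line 4: ['chair', 'childhood'] (min_width=15, slack=0)
Line 5: ['sand', 'any', 'my'] (min_width=11, slack=4)
Line 6: ['hard', 'diamond'] (min_width=12, slack=3)
Line 7: ['one', 'pepper'] (min_width=10, slack=5)
Line 8: ['house', 'heart'] (min_width=11, slack=4)
Line 9: ['bird', 'at', 'by'] (min_width=10, slack=5)
Line 10: ['pencil'] (min_width=6, slack=9)

Answer: 4 3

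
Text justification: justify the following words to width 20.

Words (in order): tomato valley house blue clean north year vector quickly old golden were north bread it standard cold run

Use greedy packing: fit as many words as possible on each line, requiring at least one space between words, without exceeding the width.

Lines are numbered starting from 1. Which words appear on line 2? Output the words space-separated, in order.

Line 1: ['tomato', 'valley', 'house'] (min_width=19, slack=1)
Line 2: ['blue', 'clean', 'north'] (min_width=16, slack=4)
Line 3: ['year', 'vector', 'quickly'] (min_width=19, slack=1)
Line 4: ['old', 'golden', 'were'] (min_width=15, slack=5)
Line 5: ['north', 'bread', 'it'] (min_width=14, slack=6)
Line 6: ['standard', 'cold', 'run'] (min_width=17, slack=3)

Answer: blue clean north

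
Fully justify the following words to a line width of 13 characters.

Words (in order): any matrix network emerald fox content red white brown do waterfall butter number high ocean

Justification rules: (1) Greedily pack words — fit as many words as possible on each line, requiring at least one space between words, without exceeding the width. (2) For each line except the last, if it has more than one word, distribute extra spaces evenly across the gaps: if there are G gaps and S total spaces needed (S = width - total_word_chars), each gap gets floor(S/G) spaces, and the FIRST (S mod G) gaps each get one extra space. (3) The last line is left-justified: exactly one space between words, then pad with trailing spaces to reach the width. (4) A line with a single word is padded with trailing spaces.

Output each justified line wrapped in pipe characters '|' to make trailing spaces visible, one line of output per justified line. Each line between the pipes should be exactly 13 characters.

Line 1: ['any', 'matrix'] (min_width=10, slack=3)
Line 2: ['network'] (min_width=7, slack=6)
Line 3: ['emerald', 'fox'] (min_width=11, slack=2)
Line 4: ['content', 'red'] (min_width=11, slack=2)
Line 5: ['white', 'brown'] (min_width=11, slack=2)
Line 6: ['do', 'waterfall'] (min_width=12, slack=1)
Line 7: ['butter', 'number'] (min_width=13, slack=0)
Line 8: ['high', 'ocean'] (min_width=10, slack=3)

Answer: |any    matrix|
|network      |
|emerald   fox|
|content   red|
|white   brown|
|do  waterfall|
|butter number|
|high ocean   |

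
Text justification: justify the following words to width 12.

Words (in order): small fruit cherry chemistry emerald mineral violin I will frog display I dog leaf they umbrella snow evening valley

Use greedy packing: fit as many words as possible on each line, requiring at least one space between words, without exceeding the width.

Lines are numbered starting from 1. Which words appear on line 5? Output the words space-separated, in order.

Answer: mineral

Derivation:
Line 1: ['small', 'fruit'] (min_width=11, slack=1)
Line 2: ['cherry'] (min_width=6, slack=6)
Line 3: ['chemistry'] (min_width=9, slack=3)
Line 4: ['emerald'] (min_width=7, slack=5)
Line 5: ['mineral'] (min_width=7, slack=5)
Line 6: ['violin', 'I'] (min_width=8, slack=4)
Line 7: ['will', 'frog'] (min_width=9, slack=3)
Line 8: ['display', 'I'] (min_width=9, slack=3)
Line 9: ['dog', 'leaf'] (min_width=8, slack=4)
Line 10: ['they'] (min_width=4, slack=8)
Line 11: ['umbrella'] (min_width=8, slack=4)
Line 12: ['snow', 'evening'] (min_width=12, slack=0)
Line 13: ['valley'] (min_width=6, slack=6)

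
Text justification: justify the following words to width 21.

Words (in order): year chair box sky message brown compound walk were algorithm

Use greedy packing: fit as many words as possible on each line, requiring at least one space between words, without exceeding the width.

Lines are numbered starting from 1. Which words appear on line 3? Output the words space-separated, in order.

Answer: compound walk were

Derivation:
Line 1: ['year', 'chair', 'box', 'sky'] (min_width=18, slack=3)
Line 2: ['message', 'brown'] (min_width=13, slack=8)
Line 3: ['compound', 'walk', 'were'] (min_width=18, slack=3)
Line 4: ['algorithm'] (min_width=9, slack=12)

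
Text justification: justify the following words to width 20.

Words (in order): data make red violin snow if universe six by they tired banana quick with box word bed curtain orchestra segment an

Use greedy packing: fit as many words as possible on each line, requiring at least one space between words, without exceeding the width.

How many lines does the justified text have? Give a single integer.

Line 1: ['data', 'make', 'red', 'violin'] (min_width=20, slack=0)
Line 2: ['snow', 'if', 'universe', 'six'] (min_width=20, slack=0)
Line 3: ['by', 'they', 'tired', 'banana'] (min_width=20, slack=0)
Line 4: ['quick', 'with', 'box', 'word'] (min_width=19, slack=1)
Line 5: ['bed', 'curtain'] (min_width=11, slack=9)
Line 6: ['orchestra', 'segment', 'an'] (min_width=20, slack=0)
Total lines: 6

Answer: 6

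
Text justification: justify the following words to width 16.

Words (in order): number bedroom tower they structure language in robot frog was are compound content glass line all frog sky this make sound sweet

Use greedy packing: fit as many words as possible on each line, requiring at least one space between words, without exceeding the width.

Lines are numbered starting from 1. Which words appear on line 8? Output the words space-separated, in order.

Line 1: ['number', 'bedroom'] (min_width=14, slack=2)
Line 2: ['tower', 'they'] (min_width=10, slack=6)
Line 3: ['structure'] (min_width=9, slack=7)
Line 4: ['language', 'in'] (min_width=11, slack=5)
Line 5: ['robot', 'frog', 'was'] (min_width=14, slack=2)
Line 6: ['are', 'compound'] (min_width=12, slack=4)
Line 7: ['content', 'glass'] (min_width=13, slack=3)
Line 8: ['line', 'all', 'frog'] (min_width=13, slack=3)
Line 9: ['sky', 'this', 'make'] (min_width=13, slack=3)
Line 10: ['sound', 'sweet'] (min_width=11, slack=5)

Answer: line all frog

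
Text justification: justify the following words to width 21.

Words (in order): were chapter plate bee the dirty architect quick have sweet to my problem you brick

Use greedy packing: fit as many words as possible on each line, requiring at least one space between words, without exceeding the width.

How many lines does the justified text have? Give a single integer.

Line 1: ['were', 'chapter', 'plate'] (min_width=18, slack=3)
Line 2: ['bee', 'the', 'dirty'] (min_width=13, slack=8)
Line 3: ['architect', 'quick', 'have'] (min_width=20, slack=1)
Line 4: ['sweet', 'to', 'my', 'problem'] (min_width=19, slack=2)
Line 5: ['you', 'brick'] (min_width=9, slack=12)
Total lines: 5

Answer: 5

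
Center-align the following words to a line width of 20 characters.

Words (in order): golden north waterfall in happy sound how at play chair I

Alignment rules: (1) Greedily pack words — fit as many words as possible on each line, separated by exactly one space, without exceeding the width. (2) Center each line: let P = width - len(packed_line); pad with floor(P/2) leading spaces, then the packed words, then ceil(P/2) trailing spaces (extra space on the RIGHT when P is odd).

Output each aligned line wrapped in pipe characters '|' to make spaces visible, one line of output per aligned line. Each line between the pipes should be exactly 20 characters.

Answer: |    golden north    |
| waterfall in happy |
| sound how at play  |
|      chair I       |

Derivation:
Line 1: ['golden', 'north'] (min_width=12, slack=8)
Line 2: ['waterfall', 'in', 'happy'] (min_width=18, slack=2)
Line 3: ['sound', 'how', 'at', 'play'] (min_width=17, slack=3)
Line 4: ['chair', 'I'] (min_width=7, slack=13)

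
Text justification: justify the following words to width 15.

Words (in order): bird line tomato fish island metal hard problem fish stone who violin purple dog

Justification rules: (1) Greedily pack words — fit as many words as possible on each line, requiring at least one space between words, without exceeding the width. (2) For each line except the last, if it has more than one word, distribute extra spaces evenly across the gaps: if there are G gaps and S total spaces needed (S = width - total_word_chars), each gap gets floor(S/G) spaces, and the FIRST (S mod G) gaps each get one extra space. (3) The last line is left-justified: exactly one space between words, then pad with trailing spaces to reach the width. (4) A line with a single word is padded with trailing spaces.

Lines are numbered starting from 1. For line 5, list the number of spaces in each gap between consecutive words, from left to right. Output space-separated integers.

Line 1: ['bird', 'line'] (min_width=9, slack=6)
Line 2: ['tomato', 'fish'] (min_width=11, slack=4)
Line 3: ['island', 'metal'] (min_width=12, slack=3)
Line 4: ['hard', 'problem'] (min_width=12, slack=3)
Line 5: ['fish', 'stone', 'who'] (min_width=14, slack=1)
Line 6: ['violin', 'purple'] (min_width=13, slack=2)
Line 7: ['dog'] (min_width=3, slack=12)

Answer: 2 1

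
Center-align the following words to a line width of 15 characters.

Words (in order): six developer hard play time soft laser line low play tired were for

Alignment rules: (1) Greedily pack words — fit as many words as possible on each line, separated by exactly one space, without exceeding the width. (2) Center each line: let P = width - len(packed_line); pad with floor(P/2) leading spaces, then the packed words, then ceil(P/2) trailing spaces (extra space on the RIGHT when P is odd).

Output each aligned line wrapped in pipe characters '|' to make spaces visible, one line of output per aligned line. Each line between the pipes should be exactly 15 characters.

Answer: | six developer |
|hard play time |
|soft laser line|
|low play tired |
|   were for    |

Derivation:
Line 1: ['six', 'developer'] (min_width=13, slack=2)
Line 2: ['hard', 'play', 'time'] (min_width=14, slack=1)
Line 3: ['soft', 'laser', 'line'] (min_width=15, slack=0)
Line 4: ['low', 'play', 'tired'] (min_width=14, slack=1)
Line 5: ['were', 'for'] (min_width=8, slack=7)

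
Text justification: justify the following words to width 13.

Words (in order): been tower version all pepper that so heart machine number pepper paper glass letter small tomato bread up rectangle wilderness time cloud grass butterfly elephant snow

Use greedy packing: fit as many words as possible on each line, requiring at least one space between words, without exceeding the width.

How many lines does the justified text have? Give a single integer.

Answer: 15

Derivation:
Line 1: ['been', 'tower'] (min_width=10, slack=3)
Line 2: ['version', 'all'] (min_width=11, slack=2)
Line 3: ['pepper', 'that'] (min_width=11, slack=2)
Line 4: ['so', 'heart'] (min_width=8, slack=5)
Line 5: ['machine'] (min_width=7, slack=6)
Line 6: ['number', 'pepper'] (min_width=13, slack=0)
Line 7: ['paper', 'glass'] (min_width=11, slack=2)
Line 8: ['letter', 'small'] (min_width=12, slack=1)
Line 9: ['tomato', 'bread'] (min_width=12, slack=1)
Line 10: ['up', 'rectangle'] (min_width=12, slack=1)
Line 11: ['wilderness'] (min_width=10, slack=3)
Line 12: ['time', 'cloud'] (min_width=10, slack=3)
Line 13: ['grass'] (min_width=5, slack=8)
Line 14: ['butterfly'] (min_width=9, slack=4)
Line 15: ['elephant', 'snow'] (min_width=13, slack=0)
Total lines: 15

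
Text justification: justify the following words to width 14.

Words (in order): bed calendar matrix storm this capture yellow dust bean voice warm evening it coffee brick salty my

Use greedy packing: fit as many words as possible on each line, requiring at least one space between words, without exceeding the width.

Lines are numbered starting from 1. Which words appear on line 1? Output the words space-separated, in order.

Line 1: ['bed', 'calendar'] (min_width=12, slack=2)
Line 2: ['matrix', 'storm'] (min_width=12, slack=2)
Line 3: ['this', 'capture'] (min_width=12, slack=2)
Line 4: ['yellow', 'dust'] (min_width=11, slack=3)
Line 5: ['bean', 'voice'] (min_width=10, slack=4)
Line 6: ['warm', 'evening'] (min_width=12, slack=2)
Line 7: ['it', 'coffee'] (min_width=9, slack=5)
Line 8: ['brick', 'salty', 'my'] (min_width=14, slack=0)

Answer: bed calendar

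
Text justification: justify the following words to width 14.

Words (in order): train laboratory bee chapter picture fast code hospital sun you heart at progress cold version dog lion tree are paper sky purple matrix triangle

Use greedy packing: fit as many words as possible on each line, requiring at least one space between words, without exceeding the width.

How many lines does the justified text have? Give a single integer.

Answer: 12

Derivation:
Line 1: ['train'] (min_width=5, slack=9)
Line 2: ['laboratory', 'bee'] (min_width=14, slack=0)
Line 3: ['chapter'] (min_width=7, slack=7)
Line 4: ['picture', 'fast'] (min_width=12, slack=2)
Line 5: ['code', 'hospital'] (min_width=13, slack=1)
Line 6: ['sun', 'you', 'heart'] (min_width=13, slack=1)
Line 7: ['at', 'progress'] (min_width=11, slack=3)
Line 8: ['cold', 'version'] (min_width=12, slack=2)
Line 9: ['dog', 'lion', 'tree'] (min_width=13, slack=1)
Line 10: ['are', 'paper', 'sky'] (min_width=13, slack=1)
Line 11: ['purple', 'matrix'] (min_width=13, slack=1)
Line 12: ['triangle'] (min_width=8, slack=6)
Total lines: 12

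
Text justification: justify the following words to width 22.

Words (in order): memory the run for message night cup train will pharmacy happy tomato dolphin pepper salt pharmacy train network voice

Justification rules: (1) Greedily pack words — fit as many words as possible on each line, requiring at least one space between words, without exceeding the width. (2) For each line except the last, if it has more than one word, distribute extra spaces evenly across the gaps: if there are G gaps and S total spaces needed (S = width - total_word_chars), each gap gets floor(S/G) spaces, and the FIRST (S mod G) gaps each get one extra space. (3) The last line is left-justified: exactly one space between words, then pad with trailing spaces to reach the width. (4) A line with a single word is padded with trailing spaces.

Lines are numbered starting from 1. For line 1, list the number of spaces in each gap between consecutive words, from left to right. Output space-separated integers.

Line 1: ['memory', 'the', 'run', 'for'] (min_width=18, slack=4)
Line 2: ['message', 'night', 'cup'] (min_width=17, slack=5)
Line 3: ['train', 'will', 'pharmacy'] (min_width=19, slack=3)
Line 4: ['happy', 'tomato', 'dolphin'] (min_width=20, slack=2)
Line 5: ['pepper', 'salt', 'pharmacy'] (min_width=20, slack=2)
Line 6: ['train', 'network', 'voice'] (min_width=19, slack=3)

Answer: 3 2 2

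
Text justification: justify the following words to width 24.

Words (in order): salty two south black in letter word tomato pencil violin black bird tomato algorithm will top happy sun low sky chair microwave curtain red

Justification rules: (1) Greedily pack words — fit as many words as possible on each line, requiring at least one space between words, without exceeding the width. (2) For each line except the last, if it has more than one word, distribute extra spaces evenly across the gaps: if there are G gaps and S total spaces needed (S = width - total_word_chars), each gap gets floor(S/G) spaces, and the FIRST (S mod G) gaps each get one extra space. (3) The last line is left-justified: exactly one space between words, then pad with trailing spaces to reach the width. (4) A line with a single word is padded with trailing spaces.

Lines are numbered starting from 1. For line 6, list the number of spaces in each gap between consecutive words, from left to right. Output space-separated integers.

Line 1: ['salty', 'two', 'south', 'black', 'in'] (min_width=24, slack=0)
Line 2: ['letter', 'word', 'tomato'] (min_width=18, slack=6)
Line 3: ['pencil', 'violin', 'black', 'bird'] (min_width=24, slack=0)
Line 4: ['tomato', 'algorithm', 'will'] (min_width=21, slack=3)
Line 5: ['top', 'happy', 'sun', 'low', 'sky'] (min_width=21, slack=3)
Line 6: ['chair', 'microwave', 'curtain'] (min_width=23, slack=1)
Line 7: ['red'] (min_width=3, slack=21)

Answer: 2 1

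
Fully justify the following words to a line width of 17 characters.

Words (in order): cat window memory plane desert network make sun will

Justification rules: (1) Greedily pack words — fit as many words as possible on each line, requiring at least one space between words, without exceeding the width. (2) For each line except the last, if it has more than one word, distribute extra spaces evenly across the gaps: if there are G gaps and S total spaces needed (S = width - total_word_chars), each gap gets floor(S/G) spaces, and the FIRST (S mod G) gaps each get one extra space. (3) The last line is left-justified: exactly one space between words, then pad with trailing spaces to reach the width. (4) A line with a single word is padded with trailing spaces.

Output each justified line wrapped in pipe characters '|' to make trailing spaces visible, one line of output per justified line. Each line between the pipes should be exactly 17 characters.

Line 1: ['cat', 'window', 'memory'] (min_width=17, slack=0)
Line 2: ['plane', 'desert'] (min_width=12, slack=5)
Line 3: ['network', 'make', 'sun'] (min_width=16, slack=1)
Line 4: ['will'] (min_width=4, slack=13)

Answer: |cat window memory|
|plane      desert|
|network  make sun|
|will             |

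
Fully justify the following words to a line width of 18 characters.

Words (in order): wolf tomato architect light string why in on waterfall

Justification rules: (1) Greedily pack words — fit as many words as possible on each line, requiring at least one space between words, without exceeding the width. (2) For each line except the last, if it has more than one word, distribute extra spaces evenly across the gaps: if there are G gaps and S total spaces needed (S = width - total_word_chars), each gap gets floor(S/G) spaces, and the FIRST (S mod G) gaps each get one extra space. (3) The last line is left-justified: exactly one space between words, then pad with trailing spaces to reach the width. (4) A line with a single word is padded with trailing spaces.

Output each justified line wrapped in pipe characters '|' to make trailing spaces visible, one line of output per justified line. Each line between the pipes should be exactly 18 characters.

Line 1: ['wolf', 'tomato'] (min_width=11, slack=7)
Line 2: ['architect', 'light'] (min_width=15, slack=3)
Line 3: ['string', 'why', 'in', 'on'] (min_width=16, slack=2)
Line 4: ['waterfall'] (min_width=9, slack=9)

Answer: |wolf        tomato|
|architect    light|
|string  why  in on|
|waterfall         |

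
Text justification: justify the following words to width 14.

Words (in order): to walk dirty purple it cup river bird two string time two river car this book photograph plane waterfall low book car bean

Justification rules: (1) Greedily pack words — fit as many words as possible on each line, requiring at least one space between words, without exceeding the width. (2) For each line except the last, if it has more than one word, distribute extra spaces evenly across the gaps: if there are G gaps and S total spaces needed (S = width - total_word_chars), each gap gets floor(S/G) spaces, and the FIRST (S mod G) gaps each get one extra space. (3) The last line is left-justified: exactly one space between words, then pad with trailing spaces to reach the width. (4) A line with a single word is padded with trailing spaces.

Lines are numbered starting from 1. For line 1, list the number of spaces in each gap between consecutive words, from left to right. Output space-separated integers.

Answer: 2 1

Derivation:
Line 1: ['to', 'walk', 'dirty'] (min_width=13, slack=1)
Line 2: ['purple', 'it', 'cup'] (min_width=13, slack=1)
Line 3: ['river', 'bird', 'two'] (min_width=14, slack=0)
Line 4: ['string', 'time'] (min_width=11, slack=3)
Line 5: ['two', 'river', 'car'] (min_width=13, slack=1)
Line 6: ['this', 'book'] (min_width=9, slack=5)
Line 7: ['photograph'] (min_width=10, slack=4)
Line 8: ['plane'] (min_width=5, slack=9)
Line 9: ['waterfall', 'low'] (min_width=13, slack=1)
Line 10: ['book', 'car', 'bean'] (min_width=13, slack=1)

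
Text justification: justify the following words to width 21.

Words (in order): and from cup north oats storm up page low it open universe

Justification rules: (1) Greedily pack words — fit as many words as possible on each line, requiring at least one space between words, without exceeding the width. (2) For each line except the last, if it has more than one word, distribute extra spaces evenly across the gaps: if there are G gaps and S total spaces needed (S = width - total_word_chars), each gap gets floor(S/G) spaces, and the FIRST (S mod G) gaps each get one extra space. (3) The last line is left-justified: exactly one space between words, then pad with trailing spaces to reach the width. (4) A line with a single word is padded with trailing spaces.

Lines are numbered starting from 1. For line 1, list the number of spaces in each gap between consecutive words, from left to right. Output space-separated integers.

Answer: 2 2 2

Derivation:
Line 1: ['and', 'from', 'cup', 'north'] (min_width=18, slack=3)
Line 2: ['oats', 'storm', 'up', 'page'] (min_width=18, slack=3)
Line 3: ['low', 'it', 'open', 'universe'] (min_width=20, slack=1)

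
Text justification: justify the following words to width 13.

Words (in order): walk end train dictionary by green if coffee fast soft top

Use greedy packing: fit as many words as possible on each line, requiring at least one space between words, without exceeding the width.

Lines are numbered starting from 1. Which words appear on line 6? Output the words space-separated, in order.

Line 1: ['walk', 'end'] (min_width=8, slack=5)
Line 2: ['train'] (min_width=5, slack=8)
Line 3: ['dictionary', 'by'] (min_width=13, slack=0)
Line 4: ['green', 'if'] (min_width=8, slack=5)
Line 5: ['coffee', 'fast'] (min_width=11, slack=2)
Line 6: ['soft', 'top'] (min_width=8, slack=5)

Answer: soft top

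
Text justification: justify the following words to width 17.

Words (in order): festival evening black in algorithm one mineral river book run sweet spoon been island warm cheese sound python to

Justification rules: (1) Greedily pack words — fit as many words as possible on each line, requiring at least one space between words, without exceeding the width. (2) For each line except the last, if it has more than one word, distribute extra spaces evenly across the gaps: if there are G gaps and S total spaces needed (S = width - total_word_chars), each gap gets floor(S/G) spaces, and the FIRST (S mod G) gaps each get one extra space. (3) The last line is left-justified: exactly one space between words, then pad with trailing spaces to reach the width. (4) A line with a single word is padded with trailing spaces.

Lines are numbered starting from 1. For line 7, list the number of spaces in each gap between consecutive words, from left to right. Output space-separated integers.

Answer: 1 1

Derivation:
Line 1: ['festival', 'evening'] (min_width=16, slack=1)
Line 2: ['black', 'in'] (min_width=8, slack=9)
Line 3: ['algorithm', 'one'] (min_width=13, slack=4)
Line 4: ['mineral', 'river'] (min_width=13, slack=4)
Line 5: ['book', 'run', 'sweet'] (min_width=14, slack=3)
Line 6: ['spoon', 'been', 'island'] (min_width=17, slack=0)
Line 7: ['warm', 'cheese', 'sound'] (min_width=17, slack=0)
Line 8: ['python', 'to'] (min_width=9, slack=8)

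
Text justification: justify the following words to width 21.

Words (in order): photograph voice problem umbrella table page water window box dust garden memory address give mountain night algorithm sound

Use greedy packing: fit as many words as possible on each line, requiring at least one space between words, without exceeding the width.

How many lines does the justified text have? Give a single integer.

Line 1: ['photograph', 'voice'] (min_width=16, slack=5)
Line 2: ['problem', 'umbrella'] (min_width=16, slack=5)
Line 3: ['table', 'page', 'water'] (min_width=16, slack=5)
Line 4: ['window', 'box', 'dust'] (min_width=15, slack=6)
Line 5: ['garden', 'memory', 'address'] (min_width=21, slack=0)
Line 6: ['give', 'mountain', 'night'] (min_width=19, slack=2)
Line 7: ['algorithm', 'sound'] (min_width=15, slack=6)
Total lines: 7

Answer: 7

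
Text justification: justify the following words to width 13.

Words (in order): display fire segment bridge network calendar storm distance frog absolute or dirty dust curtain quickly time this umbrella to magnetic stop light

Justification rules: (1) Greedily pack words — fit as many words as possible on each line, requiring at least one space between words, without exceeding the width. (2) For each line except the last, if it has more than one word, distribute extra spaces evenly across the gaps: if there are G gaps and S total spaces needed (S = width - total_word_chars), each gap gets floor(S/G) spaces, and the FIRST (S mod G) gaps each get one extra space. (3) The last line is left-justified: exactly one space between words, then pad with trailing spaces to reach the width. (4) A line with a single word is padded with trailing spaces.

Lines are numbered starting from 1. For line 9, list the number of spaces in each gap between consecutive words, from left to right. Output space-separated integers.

Answer: 4

Derivation:
Line 1: ['display', 'fire'] (min_width=12, slack=1)
Line 2: ['segment'] (min_width=7, slack=6)
Line 3: ['bridge'] (min_width=6, slack=7)
Line 4: ['network'] (min_width=7, slack=6)
Line 5: ['calendar'] (min_width=8, slack=5)
Line 6: ['storm'] (min_width=5, slack=8)
Line 7: ['distance', 'frog'] (min_width=13, slack=0)
Line 8: ['absolute', 'or'] (min_width=11, slack=2)
Line 9: ['dirty', 'dust'] (min_width=10, slack=3)
Line 10: ['curtain'] (min_width=7, slack=6)
Line 11: ['quickly', 'time'] (min_width=12, slack=1)
Line 12: ['this', 'umbrella'] (min_width=13, slack=0)
Line 13: ['to', 'magnetic'] (min_width=11, slack=2)
Line 14: ['stop', 'light'] (min_width=10, slack=3)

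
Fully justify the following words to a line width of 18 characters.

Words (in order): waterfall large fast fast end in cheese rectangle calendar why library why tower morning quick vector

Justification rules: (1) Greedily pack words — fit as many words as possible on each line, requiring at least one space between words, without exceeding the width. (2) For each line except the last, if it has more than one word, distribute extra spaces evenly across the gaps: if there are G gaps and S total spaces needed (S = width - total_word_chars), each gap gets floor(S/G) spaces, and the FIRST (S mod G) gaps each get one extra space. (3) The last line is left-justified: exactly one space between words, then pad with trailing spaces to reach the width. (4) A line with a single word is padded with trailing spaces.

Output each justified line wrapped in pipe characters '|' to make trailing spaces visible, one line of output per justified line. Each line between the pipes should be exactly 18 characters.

Answer: |waterfall    large|
|fast  fast  end in|
|cheese   rectangle|
|calendar       why|
|library  why tower|
|morning      quick|
|vector            |

Derivation:
Line 1: ['waterfall', 'large'] (min_width=15, slack=3)
Line 2: ['fast', 'fast', 'end', 'in'] (min_width=16, slack=2)
Line 3: ['cheese', 'rectangle'] (min_width=16, slack=2)
Line 4: ['calendar', 'why'] (min_width=12, slack=6)
Line 5: ['library', 'why', 'tower'] (min_width=17, slack=1)
Line 6: ['morning', 'quick'] (min_width=13, slack=5)
Line 7: ['vector'] (min_width=6, slack=12)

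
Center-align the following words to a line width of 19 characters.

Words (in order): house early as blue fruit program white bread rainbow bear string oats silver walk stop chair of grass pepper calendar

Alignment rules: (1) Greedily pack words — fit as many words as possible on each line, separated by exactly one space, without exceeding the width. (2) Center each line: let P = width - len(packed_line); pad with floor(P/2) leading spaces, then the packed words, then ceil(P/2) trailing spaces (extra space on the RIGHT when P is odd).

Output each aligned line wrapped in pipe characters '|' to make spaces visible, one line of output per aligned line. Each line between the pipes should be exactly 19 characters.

Answer: |house early as blue|
|fruit program white|
|bread rainbow bear |
|string oats silver |
|walk stop chair of |
|   grass pepper    |
|     calendar      |

Derivation:
Line 1: ['house', 'early', 'as', 'blue'] (min_width=19, slack=0)
Line 2: ['fruit', 'program', 'white'] (min_width=19, slack=0)
Line 3: ['bread', 'rainbow', 'bear'] (min_width=18, slack=1)
Line 4: ['string', 'oats', 'silver'] (min_width=18, slack=1)
Line 5: ['walk', 'stop', 'chair', 'of'] (min_width=18, slack=1)
Line 6: ['grass', 'pepper'] (min_width=12, slack=7)
Line 7: ['calendar'] (min_width=8, slack=11)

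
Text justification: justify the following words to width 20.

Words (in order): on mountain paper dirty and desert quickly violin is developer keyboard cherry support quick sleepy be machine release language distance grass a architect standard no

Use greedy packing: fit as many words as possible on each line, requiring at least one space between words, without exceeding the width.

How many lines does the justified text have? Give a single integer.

Line 1: ['on', 'mountain', 'paper'] (min_width=17, slack=3)
Line 2: ['dirty', 'and', 'desert'] (min_width=16, slack=4)
Line 3: ['quickly', 'violin', 'is'] (min_width=17, slack=3)
Line 4: ['developer', 'keyboard'] (min_width=18, slack=2)
Line 5: ['cherry', 'support', 'quick'] (min_width=20, slack=0)
Line 6: ['sleepy', 'be', 'machine'] (min_width=17, slack=3)
Line 7: ['release', 'language'] (min_width=16, slack=4)
Line 8: ['distance', 'grass', 'a'] (min_width=16, slack=4)
Line 9: ['architect', 'standard'] (min_width=18, slack=2)
Line 10: ['no'] (min_width=2, slack=18)
Total lines: 10

Answer: 10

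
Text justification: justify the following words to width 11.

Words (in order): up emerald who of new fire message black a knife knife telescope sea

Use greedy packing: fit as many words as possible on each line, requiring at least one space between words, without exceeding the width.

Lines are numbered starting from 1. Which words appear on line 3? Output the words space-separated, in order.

Line 1: ['up', 'emerald'] (min_width=10, slack=1)
Line 2: ['who', 'of', 'new'] (min_width=10, slack=1)
Line 3: ['fire'] (min_width=4, slack=7)
Line 4: ['message'] (min_width=7, slack=4)
Line 5: ['black', 'a'] (min_width=7, slack=4)
Line 6: ['knife', 'knife'] (min_width=11, slack=0)
Line 7: ['telescope'] (min_width=9, slack=2)
Line 8: ['sea'] (min_width=3, slack=8)

Answer: fire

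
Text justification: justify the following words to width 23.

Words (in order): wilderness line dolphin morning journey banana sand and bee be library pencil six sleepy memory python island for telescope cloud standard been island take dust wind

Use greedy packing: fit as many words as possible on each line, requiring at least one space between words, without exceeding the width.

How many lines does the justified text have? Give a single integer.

Answer: 8

Derivation:
Line 1: ['wilderness', 'line', 'dolphin'] (min_width=23, slack=0)
Line 2: ['morning', 'journey', 'banana'] (min_width=22, slack=1)
Line 3: ['sand', 'and', 'bee', 'be', 'library'] (min_width=23, slack=0)
Line 4: ['pencil', 'six', 'sleepy'] (min_width=17, slack=6)
Line 5: ['memory', 'python', 'island'] (min_width=20, slack=3)
Line 6: ['for', 'telescope', 'cloud'] (min_width=19, slack=4)
Line 7: ['standard', 'been', 'island'] (min_width=20, slack=3)
Line 8: ['take', 'dust', 'wind'] (min_width=14, slack=9)
Total lines: 8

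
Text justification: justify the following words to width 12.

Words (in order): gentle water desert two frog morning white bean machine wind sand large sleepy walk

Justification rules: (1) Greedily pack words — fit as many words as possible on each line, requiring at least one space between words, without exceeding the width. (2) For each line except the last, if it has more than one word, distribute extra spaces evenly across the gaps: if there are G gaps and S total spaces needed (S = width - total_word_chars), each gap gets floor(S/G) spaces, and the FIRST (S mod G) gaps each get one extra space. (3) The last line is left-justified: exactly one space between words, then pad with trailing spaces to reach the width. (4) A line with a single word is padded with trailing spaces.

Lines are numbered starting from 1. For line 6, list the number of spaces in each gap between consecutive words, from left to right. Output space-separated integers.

Line 1: ['gentle', 'water'] (min_width=12, slack=0)
Line 2: ['desert', 'two'] (min_width=10, slack=2)
Line 3: ['frog', 'morning'] (min_width=12, slack=0)
Line 4: ['white', 'bean'] (min_width=10, slack=2)
Line 5: ['machine', 'wind'] (min_width=12, slack=0)
Line 6: ['sand', 'large'] (min_width=10, slack=2)
Line 7: ['sleepy', 'walk'] (min_width=11, slack=1)

Answer: 3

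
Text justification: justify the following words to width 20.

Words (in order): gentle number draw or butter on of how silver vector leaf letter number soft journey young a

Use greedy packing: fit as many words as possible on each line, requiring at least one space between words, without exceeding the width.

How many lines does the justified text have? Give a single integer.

Line 1: ['gentle', 'number', 'draw'] (min_width=18, slack=2)
Line 2: ['or', 'butter', 'on', 'of', 'how'] (min_width=19, slack=1)
Line 3: ['silver', 'vector', 'leaf'] (min_width=18, slack=2)
Line 4: ['letter', 'number', 'soft'] (min_width=18, slack=2)
Line 5: ['journey', 'young', 'a'] (min_width=15, slack=5)
Total lines: 5

Answer: 5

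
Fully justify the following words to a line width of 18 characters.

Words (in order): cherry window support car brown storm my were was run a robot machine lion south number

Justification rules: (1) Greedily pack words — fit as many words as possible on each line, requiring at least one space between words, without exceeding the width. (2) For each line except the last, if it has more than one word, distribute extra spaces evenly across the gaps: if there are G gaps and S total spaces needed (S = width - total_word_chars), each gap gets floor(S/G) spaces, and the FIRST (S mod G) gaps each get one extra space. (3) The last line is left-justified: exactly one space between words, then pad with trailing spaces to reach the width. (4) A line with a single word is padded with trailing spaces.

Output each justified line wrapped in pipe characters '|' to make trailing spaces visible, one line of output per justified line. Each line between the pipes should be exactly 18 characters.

Line 1: ['cherry', 'window'] (min_width=13, slack=5)
Line 2: ['support', 'car', 'brown'] (min_width=17, slack=1)
Line 3: ['storm', 'my', 'were', 'was'] (min_width=17, slack=1)
Line 4: ['run', 'a', 'robot'] (min_width=11, slack=7)
Line 5: ['machine', 'lion', 'south'] (min_width=18, slack=0)
Line 6: ['number'] (min_width=6, slack=12)

Answer: |cherry      window|
|support  car brown|
|storm  my were was|
|run     a    robot|
|machine lion south|
|number            |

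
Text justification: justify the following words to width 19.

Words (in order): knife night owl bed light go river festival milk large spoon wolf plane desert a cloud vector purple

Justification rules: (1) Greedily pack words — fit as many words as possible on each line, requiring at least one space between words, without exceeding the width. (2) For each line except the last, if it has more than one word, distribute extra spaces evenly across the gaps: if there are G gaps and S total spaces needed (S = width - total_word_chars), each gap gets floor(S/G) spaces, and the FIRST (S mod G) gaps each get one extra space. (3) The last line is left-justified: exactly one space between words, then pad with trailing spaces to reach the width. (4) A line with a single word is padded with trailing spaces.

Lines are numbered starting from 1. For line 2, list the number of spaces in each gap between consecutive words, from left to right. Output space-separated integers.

Line 1: ['knife', 'night', 'owl', 'bed'] (min_width=19, slack=0)
Line 2: ['light', 'go', 'river'] (min_width=14, slack=5)
Line 3: ['festival', 'milk', 'large'] (min_width=19, slack=0)
Line 4: ['spoon', 'wolf', 'plane'] (min_width=16, slack=3)
Line 5: ['desert', 'a', 'cloud'] (min_width=14, slack=5)
Line 6: ['vector', 'purple'] (min_width=13, slack=6)

Answer: 4 3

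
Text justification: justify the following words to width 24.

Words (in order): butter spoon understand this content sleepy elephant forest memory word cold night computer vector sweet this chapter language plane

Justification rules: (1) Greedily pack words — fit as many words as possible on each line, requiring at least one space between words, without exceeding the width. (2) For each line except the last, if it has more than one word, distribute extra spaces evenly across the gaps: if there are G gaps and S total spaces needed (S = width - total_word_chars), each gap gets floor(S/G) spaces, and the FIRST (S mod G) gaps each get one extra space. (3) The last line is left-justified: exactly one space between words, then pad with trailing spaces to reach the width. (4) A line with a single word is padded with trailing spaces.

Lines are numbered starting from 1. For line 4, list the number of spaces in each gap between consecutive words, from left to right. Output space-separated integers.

Answer: 1 1 1

Derivation:
Line 1: ['butter', 'spoon', 'understand'] (min_width=23, slack=1)
Line 2: ['this', 'content', 'sleepy'] (min_width=19, slack=5)
Line 3: ['elephant', 'forest', 'memory'] (min_width=22, slack=2)
Line 4: ['word', 'cold', 'night', 'computer'] (min_width=24, slack=0)
Line 5: ['vector', 'sweet', 'this'] (min_width=17, slack=7)
Line 6: ['chapter', 'language', 'plane'] (min_width=22, slack=2)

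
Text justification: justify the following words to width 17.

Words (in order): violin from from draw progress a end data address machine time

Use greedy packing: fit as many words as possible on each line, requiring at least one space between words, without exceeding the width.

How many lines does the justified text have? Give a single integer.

Line 1: ['violin', 'from', 'from'] (min_width=16, slack=1)
Line 2: ['draw', 'progress', 'a'] (min_width=15, slack=2)
Line 3: ['end', 'data', 'address'] (min_width=16, slack=1)
Line 4: ['machine', 'time'] (min_width=12, slack=5)
Total lines: 4

Answer: 4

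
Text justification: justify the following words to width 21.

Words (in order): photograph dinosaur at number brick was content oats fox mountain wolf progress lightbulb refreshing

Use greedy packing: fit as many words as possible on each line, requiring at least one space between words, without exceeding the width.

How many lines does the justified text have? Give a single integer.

Answer: 6

Derivation:
Line 1: ['photograph', 'dinosaur'] (min_width=19, slack=2)
Line 2: ['at', 'number', 'brick', 'was'] (min_width=19, slack=2)
Line 3: ['content', 'oats', 'fox'] (min_width=16, slack=5)
Line 4: ['mountain', 'wolf'] (min_width=13, slack=8)
Line 5: ['progress', 'lightbulb'] (min_width=18, slack=3)
Line 6: ['refreshing'] (min_width=10, slack=11)
Total lines: 6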